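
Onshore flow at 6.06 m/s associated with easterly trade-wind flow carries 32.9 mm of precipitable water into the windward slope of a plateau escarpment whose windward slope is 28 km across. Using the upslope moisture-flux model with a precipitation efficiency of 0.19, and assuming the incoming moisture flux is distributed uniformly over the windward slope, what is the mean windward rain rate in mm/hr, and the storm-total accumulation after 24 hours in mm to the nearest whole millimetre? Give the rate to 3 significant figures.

Incoming column moisture flux per unit ridge length: F = V × PW = 6.06 × 32.9 = 199.374 mm·m/s.
Spread over the 28 km slope with efficiency ε = 0.19: R = ε·F/W = 0.19 × 199.374 / 28000 m = 1.353e-03 mm/s.
R = 1.353e-03 × 3600 = 4.87 mm/hr.
Over 24 h: total = 4.87 × 24 = 116.88 ≈ 117 mm.

R ≈ 4.87 mm/hr; total ≈ 117 mm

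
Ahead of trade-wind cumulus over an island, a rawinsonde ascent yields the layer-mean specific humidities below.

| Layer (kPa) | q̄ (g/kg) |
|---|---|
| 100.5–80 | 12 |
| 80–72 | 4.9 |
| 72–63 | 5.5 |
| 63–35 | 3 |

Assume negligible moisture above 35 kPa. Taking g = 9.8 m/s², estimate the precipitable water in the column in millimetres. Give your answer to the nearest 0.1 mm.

Precipitable water is the column-integrated vapour mass per unit area: PW = (1/g) Σ q̄ Δp, with q in kg/kg and Δp in Pa (1 kg/m² of water = 1 mm).
Layer 100.5–80 kPa: Δp = 205 hPa = 20500 Pa, q̄ = 0.012 kg/kg → 0.012 × 20500 / 9.8 = 25.10 mm
Layer 80–72 kPa: Δp = 80 hPa = 8000 Pa, q̄ = 0.0049 kg/kg → 0.0049 × 8000 / 9.8 = 4.00 mm
Layer 72–63 kPa: Δp = 90 hPa = 9000 Pa, q̄ = 0.0055 kg/kg → 0.0055 × 9000 / 9.8 = 5.05 mm
Layer 63–35 kPa: Δp = 280 hPa = 28000 Pa, q̄ = 0.003 kg/kg → 0.003 × 28000 / 9.8 = 8.57 mm
PW = 25.10 + 4.00 + 5.05 + 8.57 = 42.72 ≈ 42.7 mm.

PW ≈ 42.7 mm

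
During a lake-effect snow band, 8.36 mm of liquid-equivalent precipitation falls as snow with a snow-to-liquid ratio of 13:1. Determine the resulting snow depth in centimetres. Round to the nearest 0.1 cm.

snow depth ≈ 10.9 cm

Snow depth = liquid × ratio = 8.36 mm × 13 = 108.68 mm = 10.9 cm.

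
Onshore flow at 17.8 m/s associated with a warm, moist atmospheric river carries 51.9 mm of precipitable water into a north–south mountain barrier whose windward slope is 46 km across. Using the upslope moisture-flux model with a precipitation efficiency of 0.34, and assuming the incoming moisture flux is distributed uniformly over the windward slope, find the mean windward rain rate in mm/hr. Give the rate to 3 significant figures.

R ≈ 24.6 mm/hr

Incoming column moisture flux per unit ridge length: F = V × PW = 17.8 × 51.9 = 923.82 mm·m/s.
Spread over the 46 km slope with efficiency ε = 0.34: R = ε·F/W = 0.34 × 923.82 / 46000 m = 6.828e-03 mm/s.
R = 6.828e-03 × 3600 = 24.6 mm/hr.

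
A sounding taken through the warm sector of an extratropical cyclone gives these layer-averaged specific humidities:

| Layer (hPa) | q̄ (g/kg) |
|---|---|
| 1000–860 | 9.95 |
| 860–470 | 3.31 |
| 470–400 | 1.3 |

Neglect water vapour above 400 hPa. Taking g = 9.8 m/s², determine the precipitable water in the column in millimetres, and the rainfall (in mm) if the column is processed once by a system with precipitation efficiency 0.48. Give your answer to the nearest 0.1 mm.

Precipitable water is the column-integrated vapour mass per unit area: PW = (1/g) Σ q̄ Δp, with q in kg/kg and Δp in Pa (1 kg/m² of water = 1 mm).
Layer 1000–860 hPa: Δp = 140 hPa = 14000 Pa, q̄ = 0.00995 kg/kg → 0.00995 × 14000 / 9.8 = 14.21 mm
Layer 860–470 hPa: Δp = 390 hPa = 39000 Pa, q̄ = 0.00331 kg/kg → 0.00331 × 39000 / 9.8 = 13.17 mm
Layer 470–400 hPa: Δp = 70 hPa = 7000 Pa, q̄ = 0.0013 kg/kg → 0.0013 × 7000 / 9.8 = 0.93 mm
PW = 14.21 + 13.17 + 0.93 = 28.31 ≈ 28.3 mm.
Rainfall = ε × PW = 0.48 × 28.3 = 13.6 mm.

PW ≈ 28.3 mm; rainfall ≈ 13.6 mm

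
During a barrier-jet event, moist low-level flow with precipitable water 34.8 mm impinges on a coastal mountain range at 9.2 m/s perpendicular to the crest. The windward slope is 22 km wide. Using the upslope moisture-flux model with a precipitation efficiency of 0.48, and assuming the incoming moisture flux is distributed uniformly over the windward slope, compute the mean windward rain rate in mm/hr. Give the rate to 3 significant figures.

Incoming column moisture flux per unit ridge length: F = V × PW = 9.2 × 34.8 = 320.16 mm·m/s.
Spread over the 22 km slope with efficiency ε = 0.48: R = ε·F/W = 0.48 × 320.16 / 22000 m = 6.985e-03 mm/s.
R = 6.985e-03 × 3600 = 25.1 mm/hr.

R ≈ 25.1 mm/hr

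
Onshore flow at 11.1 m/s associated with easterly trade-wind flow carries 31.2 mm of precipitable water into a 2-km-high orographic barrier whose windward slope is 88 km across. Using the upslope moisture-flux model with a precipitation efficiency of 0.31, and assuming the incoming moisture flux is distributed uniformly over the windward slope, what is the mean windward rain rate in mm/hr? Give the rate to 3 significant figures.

Incoming column moisture flux per unit ridge length: F = V × PW = 11.1 × 31.2 = 346.32 mm·m/s.
Spread over the 88 km slope with efficiency ε = 0.31: R = ε·F/W = 0.31 × 346.32 / 88000 m = 1.220e-03 mm/s.
R = 1.220e-03 × 3600 = 4.39 mm/hr.

R ≈ 4.39 mm/hr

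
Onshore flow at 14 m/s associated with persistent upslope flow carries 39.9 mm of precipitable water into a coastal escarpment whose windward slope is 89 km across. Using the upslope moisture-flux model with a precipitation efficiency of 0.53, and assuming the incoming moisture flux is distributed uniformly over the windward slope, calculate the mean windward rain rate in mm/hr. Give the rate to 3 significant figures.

Incoming column moisture flux per unit ridge length: F = V × PW = 14 × 39.9 = 558.6 mm·m/s.
Spread over the 89 km slope with efficiency ε = 0.53: R = ε·F/W = 0.53 × 558.6 / 89000 m = 3.326e-03 mm/s.
R = 3.326e-03 × 3600 = 12.0 mm/hr.

R ≈ 12.0 mm/hr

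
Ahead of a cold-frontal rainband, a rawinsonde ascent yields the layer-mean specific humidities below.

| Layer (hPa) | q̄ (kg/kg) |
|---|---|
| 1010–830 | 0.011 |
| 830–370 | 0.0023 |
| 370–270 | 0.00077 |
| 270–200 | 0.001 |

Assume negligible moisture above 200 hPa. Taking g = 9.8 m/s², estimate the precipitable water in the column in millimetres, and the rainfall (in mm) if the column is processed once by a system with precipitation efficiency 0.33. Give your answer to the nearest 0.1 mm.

Precipitable water is the column-integrated vapour mass per unit area: PW = (1/g) Σ q̄ Δp, with q in kg/kg and Δp in Pa (1 kg/m² of water = 1 mm).
Layer 1010–830 hPa: Δp = 180 hPa = 18000 Pa, q̄ = 0.011 kg/kg → 0.011 × 18000 / 9.8 = 20.20 mm
Layer 830–370 hPa: Δp = 460 hPa = 46000 Pa, q̄ = 0.0023 kg/kg → 0.0023 × 46000 / 9.8 = 10.80 mm
Layer 370–270 hPa: Δp = 100 hPa = 10000 Pa, q̄ = 0.00077 kg/kg → 0.00077 × 10000 / 9.8 = 0.79 mm
Layer 270–200 hPa: Δp = 70 hPa = 7000 Pa, q̄ = 0.001 kg/kg → 0.001 × 7000 / 9.8 = 0.71 mm
PW = 20.20 + 10.80 + 0.79 + 0.71 = 32.50 ≈ 32.5 mm.
Rainfall = ε × PW = 0.33 × 32.5 = 10.7 mm.

PW ≈ 32.5 mm; rainfall ≈ 10.7 mm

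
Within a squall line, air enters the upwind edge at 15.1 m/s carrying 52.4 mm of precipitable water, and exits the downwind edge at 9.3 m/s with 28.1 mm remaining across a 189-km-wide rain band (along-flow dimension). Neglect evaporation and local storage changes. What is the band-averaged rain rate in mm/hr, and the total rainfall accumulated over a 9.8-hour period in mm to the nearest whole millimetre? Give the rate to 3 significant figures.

Column moisture flux per unit crosswind length is F = V × PW.
Inflow: F_in = 15.1 × 52.4 = 791.24 mm·m/s
Outflow: F_out = 9.3 × 28.1 = 261.33 mm·m/s
Steady-state rate R = (F_in − F_out)/L = (791.24 − 261.33) / 189000 m = 2.804e-03 mm/s.
R = 2.804e-03 × 3600 = 10.1 mm/hr.
Over 9.8 h: total = 10.1 × 9.8 = 98.98 ≈ 99 mm.

R ≈ 10.1 mm/hr; total ≈ 99 mm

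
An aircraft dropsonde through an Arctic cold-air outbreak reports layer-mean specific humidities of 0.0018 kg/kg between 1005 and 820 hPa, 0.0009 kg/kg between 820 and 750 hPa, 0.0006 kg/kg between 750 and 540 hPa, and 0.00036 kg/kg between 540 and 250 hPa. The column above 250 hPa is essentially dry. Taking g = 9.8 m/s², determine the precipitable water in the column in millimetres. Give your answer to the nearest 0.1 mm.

Precipitable water is the column-integrated vapour mass per unit area: PW = (1/g) Σ q̄ Δp, with q in kg/kg and Δp in Pa (1 kg/m² of water = 1 mm).
Layer 1005–820 hPa: Δp = 185 hPa = 18500 Pa, q̄ = 0.0018 kg/kg → 0.0018 × 18500 / 9.8 = 3.40 mm
Layer 820–750 hPa: Δp = 70 hPa = 7000 Pa, q̄ = 0.0009 kg/kg → 0.0009 × 7000 / 9.8 = 0.64 mm
Layer 750–540 hPa: Δp = 210 hPa = 21000 Pa, q̄ = 0.0006 kg/kg → 0.0006 × 21000 / 9.8 = 1.29 mm
Layer 540–250 hPa: Δp = 290 hPa = 29000 Pa, q̄ = 0.00036 kg/kg → 0.00036 × 29000 / 9.8 = 1.07 mm
PW = 3.40 + 0.64 + 1.29 + 1.07 = 6.40 ≈ 6.4 mm.

PW ≈ 6.4 mm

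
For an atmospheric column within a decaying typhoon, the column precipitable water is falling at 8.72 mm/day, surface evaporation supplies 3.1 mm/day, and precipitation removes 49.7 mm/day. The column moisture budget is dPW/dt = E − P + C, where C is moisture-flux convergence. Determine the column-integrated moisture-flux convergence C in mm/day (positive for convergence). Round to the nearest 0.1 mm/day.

C ≈ 37.9 mm/day

dPW/dt = -8.72 mm/day.
C = dPW/dt − E + P = (-8.72) − 3.1 + 49.7 = 37.9 mm/day.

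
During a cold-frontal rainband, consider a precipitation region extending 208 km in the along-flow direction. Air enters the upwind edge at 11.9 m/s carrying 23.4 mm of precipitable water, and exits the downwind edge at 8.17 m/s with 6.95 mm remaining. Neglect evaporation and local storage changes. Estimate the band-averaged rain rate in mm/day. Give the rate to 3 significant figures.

Column moisture flux per unit crosswind length is F = V × PW.
Inflow: F_in = 11.9 × 23.4 = 278.46 mm·m/s
Outflow: F_out = 8.17 × 6.95 = 56.7815 mm·m/s
Steady-state rate R = (F_in − F_out)/L = (278.46 − 56.7815) / 208000 m = 1.066e-03 mm/s.
R = 1.066e-03 × 3600 × 24 = 92.1 mm/day.

R ≈ 92.1 mm/day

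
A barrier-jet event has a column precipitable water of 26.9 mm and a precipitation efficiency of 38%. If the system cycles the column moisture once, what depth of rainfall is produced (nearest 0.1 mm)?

rainfall ≈ 10.2 mm

Rainfall = ε × PW = 0.38 × 26.9 = 10.2 mm.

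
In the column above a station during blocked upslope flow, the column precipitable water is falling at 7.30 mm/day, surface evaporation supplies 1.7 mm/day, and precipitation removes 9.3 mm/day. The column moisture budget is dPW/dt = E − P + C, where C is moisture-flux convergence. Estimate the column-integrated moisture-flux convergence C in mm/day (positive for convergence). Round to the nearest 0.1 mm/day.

C ≈ 0.3 mm/day

dPW/dt = -7.30 mm/day.
C = dPW/dt − E + P = (-7.30) − 1.7 + 9.3 = 0.3 mm/day.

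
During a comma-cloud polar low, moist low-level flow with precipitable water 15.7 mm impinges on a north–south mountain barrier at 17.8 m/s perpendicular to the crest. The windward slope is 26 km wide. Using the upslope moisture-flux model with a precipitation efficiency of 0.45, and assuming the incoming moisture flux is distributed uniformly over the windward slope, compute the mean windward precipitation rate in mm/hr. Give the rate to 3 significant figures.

Incoming column moisture flux per unit ridge length: F = V × PW = 17.8 × 15.7 = 279.46 mm·m/s.
Spread over the 26 km slope with efficiency ε = 0.45: R = ε·F/W = 0.45 × 279.46 / 26000 m = 4.837e-03 mm/s.
R = 4.837e-03 × 3600 = 17.4 mm/hr.

R ≈ 17.4 mm/hr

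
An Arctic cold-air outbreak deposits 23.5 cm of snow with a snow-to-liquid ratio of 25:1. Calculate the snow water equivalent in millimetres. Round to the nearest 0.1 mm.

SWE ≈ 9.4 mm

SWE = snow depth / ratio = 23.5 cm / 25 = 0.940 cm = 9.4 mm.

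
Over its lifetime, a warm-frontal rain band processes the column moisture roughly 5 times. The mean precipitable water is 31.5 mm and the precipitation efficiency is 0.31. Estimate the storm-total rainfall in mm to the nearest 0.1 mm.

Each cycle deposits ε × PW = 0.31 × 31.5 = 9.765 mm.
Over 5 cycles: 5 × 9.765 = 48.8 mm.

rainfall ≈ 48.8 mm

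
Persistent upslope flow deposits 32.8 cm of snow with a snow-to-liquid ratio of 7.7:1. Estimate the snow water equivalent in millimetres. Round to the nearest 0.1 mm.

SWE = snow depth / ratio = 32.8 cm / 7.7 = 4.260 cm = 42.6 mm.

SWE ≈ 42.6 mm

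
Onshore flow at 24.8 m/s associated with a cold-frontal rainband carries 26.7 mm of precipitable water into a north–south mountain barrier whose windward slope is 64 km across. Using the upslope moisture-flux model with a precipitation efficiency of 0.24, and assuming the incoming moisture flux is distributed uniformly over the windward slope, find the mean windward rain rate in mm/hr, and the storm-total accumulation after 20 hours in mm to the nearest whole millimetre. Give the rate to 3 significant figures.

R ≈ 8.94 mm/hr; total ≈ 179 mm

Incoming column moisture flux per unit ridge length: F = V × PW = 24.8 × 26.7 = 662.16 mm·m/s.
Spread over the 64 km slope with efficiency ε = 0.24: R = ε·F/W = 0.24 × 662.16 / 64000 m = 2.483e-03 mm/s.
R = 2.483e-03 × 3600 = 8.94 mm/hr.
Over 20 h: total = 8.94 × 20 = 178.8 ≈ 179 mm.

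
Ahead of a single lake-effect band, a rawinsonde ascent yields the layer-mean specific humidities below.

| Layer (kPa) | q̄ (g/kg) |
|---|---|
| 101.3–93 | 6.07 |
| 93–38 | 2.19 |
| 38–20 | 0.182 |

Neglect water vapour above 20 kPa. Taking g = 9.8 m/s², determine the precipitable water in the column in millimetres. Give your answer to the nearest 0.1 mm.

Precipitable water is the column-integrated vapour mass per unit area: PW = (1/g) Σ q̄ Δp, with q in kg/kg and Δp in Pa (1 kg/m² of water = 1 mm).
Layer 101.3–93 kPa: Δp = 83 hPa = 8300 Pa, q̄ = 0.00607 kg/kg → 0.00607 × 8300 / 9.8 = 5.14 mm
Layer 93–38 kPa: Δp = 550 hPa = 55000 Pa, q̄ = 0.00219 kg/kg → 0.00219 × 55000 / 9.8 = 12.29 mm
Layer 38–20 kPa: Δp = 180 hPa = 18000 Pa, q̄ = 0.000182 kg/kg → 0.000182 × 18000 / 9.8 = 0.33 mm
PW = 5.14 + 12.29 + 0.33 = 17.76 ≈ 17.8 mm.

PW ≈ 17.8 mm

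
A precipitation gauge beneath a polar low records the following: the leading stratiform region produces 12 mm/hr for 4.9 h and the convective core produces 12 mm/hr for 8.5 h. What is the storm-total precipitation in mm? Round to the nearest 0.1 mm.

Total = Σ Rᵢ Δtᵢ = 12 × 4.9 + 12 × 8.5
      = 58.8 + 102 = 160.8 mm.

total ≈ 160.8 mm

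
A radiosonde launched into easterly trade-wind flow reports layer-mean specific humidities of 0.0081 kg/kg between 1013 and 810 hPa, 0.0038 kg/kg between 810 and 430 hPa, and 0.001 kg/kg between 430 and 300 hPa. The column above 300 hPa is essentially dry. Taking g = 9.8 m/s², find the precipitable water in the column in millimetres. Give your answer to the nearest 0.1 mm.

Precipitable water is the column-integrated vapour mass per unit area: PW = (1/g) Σ q̄ Δp, with q in kg/kg and Δp in Pa (1 kg/m² of water = 1 mm).
Layer 1013–810 hPa: Δp = 203 hPa = 20300 Pa, q̄ = 0.0081 kg/kg → 0.0081 × 20300 / 9.8 = 16.78 mm
Layer 810–430 hPa: Δp = 380 hPa = 38000 Pa, q̄ = 0.0038 kg/kg → 0.0038 × 38000 / 9.8 = 14.73 mm
Layer 430–300 hPa: Δp = 130 hPa = 13000 Pa, q̄ = 0.001 kg/kg → 0.001 × 13000 / 9.8 = 1.33 mm
PW = 16.78 + 14.73 + 1.33 = 32.84 ≈ 32.8 mm.

PW ≈ 32.8 mm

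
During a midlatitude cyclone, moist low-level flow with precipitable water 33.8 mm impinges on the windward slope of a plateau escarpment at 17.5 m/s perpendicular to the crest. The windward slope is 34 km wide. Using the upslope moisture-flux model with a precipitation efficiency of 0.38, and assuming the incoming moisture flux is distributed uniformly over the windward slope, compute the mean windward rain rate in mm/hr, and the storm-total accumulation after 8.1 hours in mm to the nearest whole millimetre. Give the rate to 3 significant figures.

R ≈ 23.8 mm/hr; total ≈ 193 mm

Incoming column moisture flux per unit ridge length: F = V × PW = 17.5 × 33.8 = 591.5 mm·m/s.
Spread over the 34 km slope with efficiency ε = 0.38: R = ε·F/W = 0.38 × 591.5 / 34000 m = 6.611e-03 mm/s.
R = 6.611e-03 × 3600 = 23.8 mm/hr.
Over 8.1 h: total = 23.8 × 8.1 = 192.78 ≈ 193 mm.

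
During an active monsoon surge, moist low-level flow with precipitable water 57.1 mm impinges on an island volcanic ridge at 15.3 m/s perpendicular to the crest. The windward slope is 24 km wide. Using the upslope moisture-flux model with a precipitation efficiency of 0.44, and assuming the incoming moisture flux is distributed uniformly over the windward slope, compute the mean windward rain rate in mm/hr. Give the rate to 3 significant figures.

R ≈ 57.7 mm/hr

Incoming column moisture flux per unit ridge length: F = V × PW = 15.3 × 57.1 = 873.63 mm·m/s.
Spread over the 24 km slope with efficiency ε = 0.44: R = ε·F/W = 0.44 × 873.63 / 24000 m = 1.602e-02 mm/s.
R = 1.602e-02 × 3600 = 57.7 mm/hr.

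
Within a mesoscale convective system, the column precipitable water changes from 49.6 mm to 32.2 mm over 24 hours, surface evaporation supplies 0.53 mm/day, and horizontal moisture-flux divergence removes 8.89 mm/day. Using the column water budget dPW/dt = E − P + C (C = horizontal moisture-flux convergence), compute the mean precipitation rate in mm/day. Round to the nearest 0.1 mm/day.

dPW/dt = (32.2 − 49.6) mm / (24/24 day) = -17.400 mm/day.
P = E + C − dPW/dt = 0.53 + (-8.89) − (-17.400) = 9.0 mm/day.

P ≈ 9.0 mm/day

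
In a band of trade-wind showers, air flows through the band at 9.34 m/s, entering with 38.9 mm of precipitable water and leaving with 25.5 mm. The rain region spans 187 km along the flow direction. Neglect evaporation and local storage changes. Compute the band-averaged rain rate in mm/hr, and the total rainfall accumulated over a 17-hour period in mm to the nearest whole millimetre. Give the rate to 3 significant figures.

R ≈ 2.41 mm/hr; total ≈ 41 mm

Column moisture flux per unit crosswind length is F = V × PW.
Inflow: F_in = 9.34 × 38.9 = 363.326 mm·m/s
Outflow: F_out = 9.34 × 25.5 = 238.17 mm·m/s
Steady-state rate R = (F_in − F_out)/L = (363.326 − 238.17) / 187000 m = 6.693e-04 mm/s.
R = 6.693e-04 × 3600 = 2.41 mm/hr.
Over 17 h: total = 2.41 × 17 = 40.97 ≈ 41 mm.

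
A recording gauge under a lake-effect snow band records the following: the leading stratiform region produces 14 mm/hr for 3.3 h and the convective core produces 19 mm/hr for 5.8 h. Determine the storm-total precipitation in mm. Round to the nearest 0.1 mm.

total ≈ 156.4 mm

Total = Σ Rᵢ Δtᵢ = 14 × 3.3 + 19 × 5.8
      = 46.2 + 110.2 = 156.4 mm.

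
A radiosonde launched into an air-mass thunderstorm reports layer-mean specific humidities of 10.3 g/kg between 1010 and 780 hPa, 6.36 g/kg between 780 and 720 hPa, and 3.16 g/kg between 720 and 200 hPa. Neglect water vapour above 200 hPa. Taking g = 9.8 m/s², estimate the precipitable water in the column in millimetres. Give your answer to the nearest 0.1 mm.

PW ≈ 44.8 mm

Precipitable water is the column-integrated vapour mass per unit area: PW = (1/g) Σ q̄ Δp, with q in kg/kg and Δp in Pa (1 kg/m² of water = 1 mm).
Layer 1010–780 hPa: Δp = 230 hPa = 23000 Pa, q̄ = 0.0103 kg/kg → 0.0103 × 23000 / 9.8 = 24.17 mm
Layer 780–720 hPa: Δp = 60 hPa = 6000 Pa, q̄ = 0.00636 kg/kg → 0.00636 × 6000 / 9.8 = 3.89 mm
Layer 720–200 hPa: Δp = 520 hPa = 52000 Pa, q̄ = 0.00316 kg/kg → 0.00316 × 52000 / 9.8 = 16.77 mm
PW = 24.17 + 3.89 + 16.77 = 44.83 ≈ 44.8 mm.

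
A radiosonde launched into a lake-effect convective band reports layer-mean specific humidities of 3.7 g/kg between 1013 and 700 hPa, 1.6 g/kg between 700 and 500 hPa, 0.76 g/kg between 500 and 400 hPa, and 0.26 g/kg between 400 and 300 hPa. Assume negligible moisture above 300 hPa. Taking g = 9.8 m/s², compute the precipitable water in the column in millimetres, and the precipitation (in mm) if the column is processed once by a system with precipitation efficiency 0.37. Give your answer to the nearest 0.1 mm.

Precipitable water is the column-integrated vapour mass per unit area: PW = (1/g) Σ q̄ Δp, with q in kg/kg and Δp in Pa (1 kg/m² of water = 1 mm).
Layer 1013–700 hPa: Δp = 313 hPa = 31300 Pa, q̄ = 0.0037 kg/kg → 0.0037 × 31300 / 9.8 = 11.82 mm
Layer 700–500 hPa: Δp = 200 hPa = 20000 Pa, q̄ = 0.0016 kg/kg → 0.0016 × 20000 / 9.8 = 3.27 mm
Layer 500–400 hPa: Δp = 100 hPa = 10000 Pa, q̄ = 0.00076 kg/kg → 0.00076 × 10000 / 9.8 = 0.78 mm
Layer 400–300 hPa: Δp = 100 hPa = 10000 Pa, q̄ = 0.00026 kg/kg → 0.00026 × 10000 / 9.8 = 0.27 mm
PW = 11.82 + 3.27 + 0.78 + 0.27 = 16.14 ≈ 16.1 mm.
Precipitation = ε × PW = 0.37 × 16.1 = 6.0 mm.

PW ≈ 16.1 mm; precipitation ≈ 6.0 mm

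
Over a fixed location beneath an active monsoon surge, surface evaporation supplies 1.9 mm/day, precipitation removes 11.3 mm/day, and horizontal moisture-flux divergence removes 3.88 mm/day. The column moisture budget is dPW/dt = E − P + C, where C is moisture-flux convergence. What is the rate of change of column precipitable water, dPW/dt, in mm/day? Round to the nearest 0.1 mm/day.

dPW/dt = E − P + C = 1.9 − 11.3 + (-3.88) = -13.3 mm/day.

dPW/dt ≈ -13.3 mm/day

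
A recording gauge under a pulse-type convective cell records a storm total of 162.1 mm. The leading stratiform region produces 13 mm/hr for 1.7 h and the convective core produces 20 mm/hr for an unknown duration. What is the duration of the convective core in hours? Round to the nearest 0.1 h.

Known phases: 13 × 1.7 = 22.1 mm.
Remaining depth = 162.1 − 22.1 = 140 mm.
Duration = 140 / 20 = 7.0 h.

duration ≈ 7.0 h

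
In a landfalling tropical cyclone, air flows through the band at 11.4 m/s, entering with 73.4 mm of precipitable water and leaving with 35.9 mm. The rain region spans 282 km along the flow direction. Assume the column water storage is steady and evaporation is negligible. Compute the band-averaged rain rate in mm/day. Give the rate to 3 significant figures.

R ≈ 131 mm/day

Column moisture flux per unit crosswind length is F = V × PW.
Inflow: F_in = 11.4 × 73.4 = 836.76 mm·m/s
Outflow: F_out = 11.4 × 35.9 = 409.26 mm·m/s
Steady-state rate R = (F_in − F_out)/L = (836.76 − 409.26) / 282000 m = 1.516e-03 mm/s.
R = 1.516e-03 × 3600 × 24 = 131 mm/day.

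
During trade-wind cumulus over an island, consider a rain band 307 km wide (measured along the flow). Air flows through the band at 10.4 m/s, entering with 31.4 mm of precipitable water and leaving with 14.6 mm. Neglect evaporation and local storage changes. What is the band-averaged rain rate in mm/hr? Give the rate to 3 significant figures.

R ≈ 2.05 mm/hr

Column moisture flux per unit crosswind length is F = V × PW.
Inflow: F_in = 10.4 × 31.4 = 326.56 mm·m/s
Outflow: F_out = 10.4 × 14.6 = 151.84 mm·m/s
Steady-state rate R = (F_in − F_out)/L = (326.56 − 151.84) / 307000 m = 5.691e-04 mm/s.
R = 5.691e-04 × 3600 = 2.05 mm/hr.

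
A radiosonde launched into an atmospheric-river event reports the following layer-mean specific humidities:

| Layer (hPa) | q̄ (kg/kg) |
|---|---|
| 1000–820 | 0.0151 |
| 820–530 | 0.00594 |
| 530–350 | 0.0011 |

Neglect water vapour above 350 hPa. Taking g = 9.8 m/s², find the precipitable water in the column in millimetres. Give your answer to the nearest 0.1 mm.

Precipitable water is the column-integrated vapour mass per unit area: PW = (1/g) Σ q̄ Δp, with q in kg/kg and Δp in Pa (1 kg/m² of water = 1 mm).
Layer 1000–820 hPa: Δp = 180 hPa = 18000 Pa, q̄ = 0.0151 kg/kg → 0.0151 × 18000 / 9.8 = 27.73 mm
Layer 820–530 hPa: Δp = 290 hPa = 29000 Pa, q̄ = 0.00594 kg/kg → 0.00594 × 29000 / 9.8 = 17.58 mm
Layer 530–350 hPa: Δp = 180 hPa = 18000 Pa, q̄ = 0.0011 kg/kg → 0.0011 × 18000 / 9.8 = 2.02 mm
PW = 27.73 + 17.58 + 2.02 = 47.33 ≈ 47.3 mm.

PW ≈ 47.3 mm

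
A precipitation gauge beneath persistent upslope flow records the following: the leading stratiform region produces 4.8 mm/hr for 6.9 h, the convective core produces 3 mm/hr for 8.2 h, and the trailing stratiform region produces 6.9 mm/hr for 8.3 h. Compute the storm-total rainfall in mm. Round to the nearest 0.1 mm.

Total = Σ Rᵢ Δtᵢ = 4.8 × 6.9 + 3 × 8.2 + 6.9 × 8.3
      = 33.12 + 24.6 + 57.27 = 115.0 mm.

total ≈ 115.0 mm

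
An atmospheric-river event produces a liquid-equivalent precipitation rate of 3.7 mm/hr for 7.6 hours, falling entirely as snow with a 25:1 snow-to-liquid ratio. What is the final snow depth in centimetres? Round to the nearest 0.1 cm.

Liquid-equivalent depth = 3.7 × 7.6 = 28.12 mm.
Snow depth = 28.12 mm × 25 = 703 mm = 70.3 cm.

snow depth ≈ 70.3 cm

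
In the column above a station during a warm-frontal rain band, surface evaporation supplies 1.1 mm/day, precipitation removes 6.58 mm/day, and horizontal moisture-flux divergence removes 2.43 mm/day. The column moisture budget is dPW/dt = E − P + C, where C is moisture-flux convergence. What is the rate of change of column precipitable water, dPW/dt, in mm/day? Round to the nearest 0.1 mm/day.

dPW/dt = E − P + C = 1.1 − 6.58 + (-2.43) = -7.9 mm/day.

dPW/dt ≈ -7.9 mm/day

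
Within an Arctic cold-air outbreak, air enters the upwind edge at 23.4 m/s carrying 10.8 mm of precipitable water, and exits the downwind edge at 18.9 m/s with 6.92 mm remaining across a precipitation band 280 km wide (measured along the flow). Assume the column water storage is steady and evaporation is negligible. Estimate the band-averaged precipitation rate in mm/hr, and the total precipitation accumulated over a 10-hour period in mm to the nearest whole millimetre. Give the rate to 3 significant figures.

Column moisture flux per unit crosswind length is F = V × PW.
Inflow: F_in = 23.4 × 10.8 = 252.72 mm·m/s
Outflow: F_out = 18.9 × 6.92 = 130.788 mm·m/s
Steady-state rate R = (F_in − F_out)/L = (252.72 − 130.788) / 280000 m = 4.355e-04 mm/s.
R = 4.355e-04 × 3600 = 1.57 mm/hr.
Over 10 h: total = 1.57 × 10 = 15.7 ≈ 16 mm.

R ≈ 1.57 mm/hr; total ≈ 16 mm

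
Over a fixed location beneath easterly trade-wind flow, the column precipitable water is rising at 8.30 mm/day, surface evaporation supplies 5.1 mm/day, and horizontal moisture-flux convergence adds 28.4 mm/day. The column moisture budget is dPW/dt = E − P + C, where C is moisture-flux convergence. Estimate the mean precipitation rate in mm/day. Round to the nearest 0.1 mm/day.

dPW/dt = +8.30 mm/day.
P = E + C − dPW/dt = 5.1 + (28.4) − (+8.30) = 25.2 mm/day.

P ≈ 25.2 mm/day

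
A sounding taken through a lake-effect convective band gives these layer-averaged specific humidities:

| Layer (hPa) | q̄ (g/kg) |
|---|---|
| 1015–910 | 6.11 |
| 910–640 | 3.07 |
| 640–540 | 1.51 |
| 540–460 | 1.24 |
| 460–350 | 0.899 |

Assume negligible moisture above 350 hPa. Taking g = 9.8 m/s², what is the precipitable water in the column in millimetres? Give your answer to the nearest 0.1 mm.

PW ≈ 18.6 mm

Precipitable water is the column-integrated vapour mass per unit area: PW = (1/g) Σ q̄ Δp, with q in kg/kg and Δp in Pa (1 kg/m² of water = 1 mm).
Layer 1015–910 hPa: Δp = 105 hPa = 10500 Pa, q̄ = 0.00611 kg/kg → 0.00611 × 10500 / 9.8 = 6.55 mm
Layer 910–640 hPa: Δp = 270 hPa = 27000 Pa, q̄ = 0.00307 kg/kg → 0.00307 × 27000 / 9.8 = 8.46 mm
Layer 640–540 hPa: Δp = 100 hPa = 10000 Pa, q̄ = 0.00151 kg/kg → 0.00151 × 10000 / 9.8 = 1.54 mm
Layer 540–460 hPa: Δp = 80 hPa = 8000 Pa, q̄ = 0.00124 kg/kg → 0.00124 × 8000 / 9.8 = 1.01 mm
Layer 460–350 hPa: Δp = 110 hPa = 11000 Pa, q̄ = 0.000899 kg/kg → 0.000899 × 11000 / 9.8 = 1.01 mm
PW = 6.55 + 8.46 + 1.54 + 1.01 + 1.01 = 18.57 ≈ 18.6 mm.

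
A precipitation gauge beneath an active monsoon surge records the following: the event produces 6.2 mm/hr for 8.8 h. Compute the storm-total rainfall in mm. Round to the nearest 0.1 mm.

Total = Σ Rᵢ Δtᵢ = 6.2 × 8.8
      = 54.56 = 54.6 mm.

total ≈ 54.6 mm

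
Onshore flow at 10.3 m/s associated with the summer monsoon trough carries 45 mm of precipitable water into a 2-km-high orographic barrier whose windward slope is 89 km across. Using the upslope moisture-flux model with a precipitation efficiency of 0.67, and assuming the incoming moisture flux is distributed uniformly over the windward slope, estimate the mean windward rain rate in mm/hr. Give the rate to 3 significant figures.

R ≈ 12.6 mm/hr

Incoming column moisture flux per unit ridge length: F = V × PW = 10.3 × 45 = 463.5 mm·m/s.
Spread over the 89 km slope with efficiency ε = 0.67: R = ε·F/W = 0.67 × 463.5 / 89000 m = 3.489e-03 mm/s.
R = 3.489e-03 × 3600 = 12.6 mm/hr.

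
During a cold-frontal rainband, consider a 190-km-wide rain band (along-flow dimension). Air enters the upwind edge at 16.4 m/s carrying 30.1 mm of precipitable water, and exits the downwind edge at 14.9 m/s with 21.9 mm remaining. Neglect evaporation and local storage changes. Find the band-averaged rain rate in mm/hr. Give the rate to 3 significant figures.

Column moisture flux per unit crosswind length is F = V × PW.
Inflow: F_in = 16.4 × 30.1 = 493.64 mm·m/s
Outflow: F_out = 14.9 × 21.9 = 326.31 mm·m/s
Steady-state rate R = (F_in − F_out)/L = (493.64 − 326.31) / 190000 m = 8.807e-04 mm/s.
R = 8.807e-04 × 3600 = 3.17 mm/hr.

R ≈ 3.17 mm/hr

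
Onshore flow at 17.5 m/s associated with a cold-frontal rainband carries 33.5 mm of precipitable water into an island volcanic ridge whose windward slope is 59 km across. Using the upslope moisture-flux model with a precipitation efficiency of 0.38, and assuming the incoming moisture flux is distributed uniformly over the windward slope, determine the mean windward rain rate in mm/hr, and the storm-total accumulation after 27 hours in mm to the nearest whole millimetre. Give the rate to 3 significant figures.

Incoming column moisture flux per unit ridge length: F = V × PW = 17.5 × 33.5 = 586.25 mm·m/s.
Spread over the 59 km slope with efficiency ε = 0.38: R = ε·F/W = 0.38 × 586.25 / 59000 m = 3.776e-03 mm/s.
R = 3.776e-03 × 3600 = 13.6 mm/hr.
Over 27 h: total = 13.6 × 27 = 367.2 ≈ 367 mm.

R ≈ 13.6 mm/hr; total ≈ 367 mm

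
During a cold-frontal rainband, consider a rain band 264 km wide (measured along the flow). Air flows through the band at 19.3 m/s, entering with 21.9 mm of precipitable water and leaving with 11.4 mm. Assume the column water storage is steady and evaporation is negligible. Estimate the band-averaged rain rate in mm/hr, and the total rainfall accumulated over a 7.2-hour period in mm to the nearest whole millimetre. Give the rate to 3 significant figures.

R ≈ 2.76 mm/hr; total ≈ 20 mm

Column moisture flux per unit crosswind length is F = V × PW.
Inflow: F_in = 19.3 × 21.9 = 422.67 mm·m/s
Outflow: F_out = 19.3 × 11.4 = 220.02 mm·m/s
Steady-state rate R = (F_in − F_out)/L = (422.67 − 220.02) / 264000 m = 7.676e-04 mm/s.
R = 7.676e-04 × 3600 = 2.76 mm/hr.
Over 7.2 h: total = 2.76 × 7.2 = 19.872 ≈ 20 mm.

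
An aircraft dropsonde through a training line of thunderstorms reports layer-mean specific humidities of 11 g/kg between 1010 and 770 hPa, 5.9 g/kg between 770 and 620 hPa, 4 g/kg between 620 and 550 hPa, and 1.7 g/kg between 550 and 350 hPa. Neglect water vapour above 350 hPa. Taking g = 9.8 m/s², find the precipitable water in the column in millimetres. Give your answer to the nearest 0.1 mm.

PW ≈ 42.3 mm

Precipitable water is the column-integrated vapour mass per unit area: PW = (1/g) Σ q̄ Δp, with q in kg/kg and Δp in Pa (1 kg/m² of water = 1 mm).
Layer 1010–770 hPa: Δp = 240 hPa = 24000 Pa, q̄ = 0.011 kg/kg → 0.011 × 24000 / 9.8 = 26.94 mm
Layer 770–620 hPa: Δp = 150 hPa = 15000 Pa, q̄ = 0.0059 kg/kg → 0.0059 × 15000 / 9.8 = 9.03 mm
Layer 620–550 hPa: Δp = 70 hPa = 7000 Pa, q̄ = 0.004 kg/kg → 0.004 × 7000 / 9.8 = 2.86 mm
Layer 550–350 hPa: Δp = 200 hPa = 20000 Pa, q̄ = 0.0017 kg/kg → 0.0017 × 20000 / 9.8 = 3.47 mm
PW = 26.94 + 9.03 + 2.86 + 3.47 = 42.30 ≈ 42.3 mm.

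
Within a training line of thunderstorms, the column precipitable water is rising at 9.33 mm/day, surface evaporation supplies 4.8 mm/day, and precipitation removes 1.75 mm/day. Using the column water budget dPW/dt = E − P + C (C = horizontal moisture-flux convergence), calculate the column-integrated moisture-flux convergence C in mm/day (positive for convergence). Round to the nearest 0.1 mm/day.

C ≈ 6.3 mm/day

dPW/dt = +9.33 mm/day.
C = dPW/dt − E + P = (+9.33) − 4.8 + 1.75 = 6.3 mm/day.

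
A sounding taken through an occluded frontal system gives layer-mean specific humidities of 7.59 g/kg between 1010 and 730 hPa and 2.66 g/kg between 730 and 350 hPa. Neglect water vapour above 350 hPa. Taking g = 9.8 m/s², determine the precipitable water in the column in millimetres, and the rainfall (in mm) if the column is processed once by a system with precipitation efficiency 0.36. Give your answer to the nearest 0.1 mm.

Precipitable water is the column-integrated vapour mass per unit area: PW = (1/g) Σ q̄ Δp, with q in kg/kg and Δp in Pa (1 kg/m² of water = 1 mm).
Layer 1010–730 hPa: Δp = 280 hPa = 28000 Pa, q̄ = 0.00759 kg/kg → 0.00759 × 28000 / 9.8 = 21.69 mm
Layer 730–350 hPa: Δp = 380 hPa = 38000 Pa, q̄ = 0.00266 kg/kg → 0.00266 × 38000 / 9.8 = 10.31 mm
PW = 21.69 + 10.31 = 32.00 ≈ 32.0 mm.
Rainfall = ε × PW = 0.36 × 32.0 = 11.5 mm.

PW ≈ 32.0 mm; rainfall ≈ 11.5 mm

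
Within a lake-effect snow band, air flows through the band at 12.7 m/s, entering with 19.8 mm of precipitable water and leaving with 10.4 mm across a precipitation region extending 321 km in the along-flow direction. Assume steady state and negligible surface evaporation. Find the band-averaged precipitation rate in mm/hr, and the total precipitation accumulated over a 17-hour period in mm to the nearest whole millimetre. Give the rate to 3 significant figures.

R ≈ 1.34 mm/hr; total ≈ 23 mm

Column moisture flux per unit crosswind length is F = V × PW.
Inflow: F_in = 12.7 × 19.8 = 251.46 mm·m/s
Outflow: F_out = 12.7 × 10.4 = 132.08 mm·m/s
Steady-state rate R = (F_in − F_out)/L = (251.46 − 132.08) / 321000 m = 3.719e-04 mm/s.
R = 3.719e-04 × 3600 = 1.34 mm/hr.
Over 17 h: total = 1.34 × 17 = 22.78 ≈ 23 mm.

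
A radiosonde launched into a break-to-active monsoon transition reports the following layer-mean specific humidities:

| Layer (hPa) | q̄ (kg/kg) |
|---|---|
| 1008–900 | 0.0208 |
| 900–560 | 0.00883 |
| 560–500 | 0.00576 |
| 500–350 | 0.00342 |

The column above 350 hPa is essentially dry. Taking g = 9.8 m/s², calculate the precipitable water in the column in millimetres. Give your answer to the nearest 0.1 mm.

Precipitable water is the column-integrated vapour mass per unit area: PW = (1/g) Σ q̄ Δp, with q in kg/kg and Δp in Pa (1 kg/m² of water = 1 mm).
Layer 1008–900 hPa: Δp = 108 hPa = 10800 Pa, q̄ = 0.0208 kg/kg → 0.0208 × 10800 / 9.8 = 22.92 mm
Layer 900–560 hPa: Δp = 340 hPa = 34000 Pa, q̄ = 0.00883 kg/kg → 0.00883 × 34000 / 9.8 = 30.63 mm
Layer 560–500 hPa: Δp = 60 hPa = 6000 Pa, q̄ = 0.00576 kg/kg → 0.00576 × 6000 / 9.8 = 3.53 mm
Layer 500–350 hPa: Δp = 150 hPa = 15000 Pa, q̄ = 0.00342 kg/kg → 0.00342 × 15000 / 9.8 = 5.23 mm
PW = 22.92 + 30.63 + 3.53 + 5.23 = 62.31 ≈ 62.3 mm.

PW ≈ 62.3 mm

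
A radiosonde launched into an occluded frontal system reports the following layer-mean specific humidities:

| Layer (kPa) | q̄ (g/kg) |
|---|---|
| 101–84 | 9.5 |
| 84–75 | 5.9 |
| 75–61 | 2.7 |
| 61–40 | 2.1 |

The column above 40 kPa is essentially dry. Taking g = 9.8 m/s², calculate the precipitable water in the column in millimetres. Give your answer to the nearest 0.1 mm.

Precipitable water is the column-integrated vapour mass per unit area: PW = (1/g) Σ q̄ Δp, with q in kg/kg and Δp in Pa (1 kg/m² of water = 1 mm).
Layer 101–84 kPa: Δp = 170 hPa = 17000 Pa, q̄ = 0.0095 kg/kg → 0.0095 × 17000 / 9.8 = 16.48 mm
Layer 84–75 kPa: Δp = 90 hPa = 9000 Pa, q̄ = 0.0059 kg/kg → 0.0059 × 9000 / 9.8 = 5.42 mm
Layer 75–61 kPa: Δp = 140 hPa = 14000 Pa, q̄ = 0.0027 kg/kg → 0.0027 × 14000 / 9.8 = 3.86 mm
Layer 61–40 kPa: Δp = 210 hPa = 21000 Pa, q̄ = 0.0021 kg/kg → 0.0021 × 21000 / 9.8 = 4.50 mm
PW = 16.48 + 5.42 + 3.86 + 4.50 = 30.26 ≈ 30.3 mm.

PW ≈ 30.3 mm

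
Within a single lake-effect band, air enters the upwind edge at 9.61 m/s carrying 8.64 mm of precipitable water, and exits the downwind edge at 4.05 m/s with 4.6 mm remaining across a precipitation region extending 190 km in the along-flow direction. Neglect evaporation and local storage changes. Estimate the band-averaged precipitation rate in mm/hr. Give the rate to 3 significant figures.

Column moisture flux per unit crosswind length is F = V × PW.
Inflow: F_in = 9.61 × 8.64 = 83.0304 mm·m/s
Outflow: F_out = 4.05 × 4.6 = 18.63 mm·m/s
Steady-state rate R = (F_in − F_out)/L = (83.0304 − 18.63) / 190000 m = 3.389e-04 mm/s.
R = 3.389e-04 × 3600 = 1.22 mm/hr.

R ≈ 1.22 mm/hr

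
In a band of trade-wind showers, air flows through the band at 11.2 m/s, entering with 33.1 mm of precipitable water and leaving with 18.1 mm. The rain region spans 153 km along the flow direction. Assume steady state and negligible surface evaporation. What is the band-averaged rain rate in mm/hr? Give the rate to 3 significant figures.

R ≈ 3.95 mm/hr

Column moisture flux per unit crosswind length is F = V × PW.
Inflow: F_in = 11.2 × 33.1 = 370.72 mm·m/s
Outflow: F_out = 11.2 × 18.1 = 202.72 mm·m/s
Steady-state rate R = (F_in − F_out)/L = (370.72 − 202.72) / 153000 m = 1.098e-03 mm/s.
R = 1.098e-03 × 3600 = 3.95 mm/hr.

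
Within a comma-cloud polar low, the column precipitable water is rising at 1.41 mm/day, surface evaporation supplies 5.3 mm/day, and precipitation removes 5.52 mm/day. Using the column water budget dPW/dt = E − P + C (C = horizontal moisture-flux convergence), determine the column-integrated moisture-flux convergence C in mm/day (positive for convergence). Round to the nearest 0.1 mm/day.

dPW/dt = +1.41 mm/day.
C = dPW/dt − E + P = (+1.41) − 5.3 + 5.52 = 1.6 mm/day.

C ≈ 1.6 mm/day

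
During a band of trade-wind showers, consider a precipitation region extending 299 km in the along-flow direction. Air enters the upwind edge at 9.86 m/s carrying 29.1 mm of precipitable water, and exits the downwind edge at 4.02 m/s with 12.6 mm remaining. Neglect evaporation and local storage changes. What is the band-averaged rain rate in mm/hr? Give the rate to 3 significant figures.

Column moisture flux per unit crosswind length is F = V × PW.
Inflow: F_in = 9.86 × 29.1 = 286.926 mm·m/s
Outflow: F_out = 4.02 × 12.6 = 50.652 mm·m/s
Steady-state rate R = (F_in − F_out)/L = (286.926 − 50.652) / 299000 m = 7.902e-04 mm/s.
R = 7.902e-04 × 3600 = 2.84 mm/hr.

R ≈ 2.84 mm/hr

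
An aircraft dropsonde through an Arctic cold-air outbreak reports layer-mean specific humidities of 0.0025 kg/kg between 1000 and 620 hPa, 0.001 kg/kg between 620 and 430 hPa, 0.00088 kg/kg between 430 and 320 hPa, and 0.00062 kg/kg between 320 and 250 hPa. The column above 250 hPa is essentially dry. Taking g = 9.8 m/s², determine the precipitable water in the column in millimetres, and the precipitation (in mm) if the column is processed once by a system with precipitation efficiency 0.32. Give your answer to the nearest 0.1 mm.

PW ≈ 13.1 mm; precipitation ≈ 4.2 mm

Precipitable water is the column-integrated vapour mass per unit area: PW = (1/g) Σ q̄ Δp, with q in kg/kg and Δp in Pa (1 kg/m² of water = 1 mm).
Layer 1000–620 hPa: Δp = 380 hPa = 38000 Pa, q̄ = 0.0025 kg/kg → 0.0025 × 38000 / 9.8 = 9.69 mm
Layer 620–430 hPa: Δp = 190 hPa = 19000 Pa, q̄ = 0.001 kg/kg → 0.001 × 19000 / 9.8 = 1.94 mm
Layer 430–320 hPa: Δp = 110 hPa = 11000 Pa, q̄ = 0.00088 kg/kg → 0.00088 × 11000 / 9.8 = 0.99 mm
Layer 320–250 hPa: Δp = 70 hPa = 7000 Pa, q̄ = 0.00062 kg/kg → 0.00062 × 7000 / 9.8 = 0.44 mm
PW = 9.69 + 1.94 + 0.99 + 0.44 = 13.06 ≈ 13.1 mm.
Precipitation = ε × PW = 0.32 × 13.1 = 4.2 mm.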